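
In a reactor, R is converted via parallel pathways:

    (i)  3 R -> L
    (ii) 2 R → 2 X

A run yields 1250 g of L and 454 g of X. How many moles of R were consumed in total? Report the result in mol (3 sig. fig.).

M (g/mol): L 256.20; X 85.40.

20.0 mol

n(L) = 1250 / 256.20 = 4.879 mol
n(X) = 454 / 85.40 = 5.316 mol
n(R) via (i) = (3/1)×4.879 = 14.64 mol
n(R) via (ii) = (2/2)×5.316 = 5.316 mol
total n(R) = 14.64 + 5.316 = 19.96 mol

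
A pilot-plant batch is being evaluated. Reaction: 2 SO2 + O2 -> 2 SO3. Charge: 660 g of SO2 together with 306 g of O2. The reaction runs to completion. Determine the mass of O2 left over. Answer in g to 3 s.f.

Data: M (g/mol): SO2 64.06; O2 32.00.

n(SO2) = 660.0 / 64.06 = 10.30 mol
n(O2) = 306.0 / 32.00 = 9.563 mol
n/ν → SO2: 5.150, O2: 9.563; SO2 is limiting.
O2 consumed = (1/2) × 10.30 = 5.150 mol
O2 remaining = 9.563 − 5.150 = 4.413 mol
mass = 4.413 × 32.00 = 141.2 g

141 g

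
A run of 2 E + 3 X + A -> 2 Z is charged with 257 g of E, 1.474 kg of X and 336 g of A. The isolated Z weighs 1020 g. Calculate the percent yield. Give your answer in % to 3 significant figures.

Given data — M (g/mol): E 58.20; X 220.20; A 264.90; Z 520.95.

n(E) = 257.0 / 58.20 = 4.416 mol
n(X) = 1.474×1000 / 220.20 = 6.694 mol
n(A) = 336.0 / 264.90 = 1.268 mol
n/ν for E = 4.416/2 = 2.208
n/ν for X = 6.694/3 = 2.231
n/ν for A = 1.268/1 = 1.268
Smallest n/ν is A → limiting reagent.
theoretical n(Z) = (2/1) × 1.268 = 2.536 mol → 1321 g
% yield = 1020 / 1321 × 100 = 77.21 %

77.2 %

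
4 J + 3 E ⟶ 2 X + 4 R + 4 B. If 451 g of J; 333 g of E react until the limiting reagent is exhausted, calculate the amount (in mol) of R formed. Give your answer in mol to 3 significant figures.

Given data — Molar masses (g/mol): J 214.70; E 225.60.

1.97 mol

n(J) = 451.0 / 214.70 = 2.101 mol
n(E) = 333.0 / 225.60 = 1.476 mol
n/ν for J = 2.101/4 = 0.5253
n/ν for E = 1.476/3 = 0.4920
Smallest n/ν is E → limiting reagent.
n(R) = (4/3) × 1.476 = 1.968 mol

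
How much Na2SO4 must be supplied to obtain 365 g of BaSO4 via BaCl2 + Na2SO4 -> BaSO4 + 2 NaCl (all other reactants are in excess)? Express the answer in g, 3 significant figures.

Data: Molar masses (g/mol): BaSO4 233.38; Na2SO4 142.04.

n(BaSO4) = 365 / 233.38 = 1.564 mol
n(Na2SO4) = (1/1) × 1.564 = 1.564 mol
mass = 1.564 × 142.04 = 222.2 g

222 g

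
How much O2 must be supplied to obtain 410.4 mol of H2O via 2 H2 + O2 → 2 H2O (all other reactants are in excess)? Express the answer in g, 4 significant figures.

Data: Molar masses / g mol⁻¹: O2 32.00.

n(H2O) = 410.4 mol
n(O2) = (1/2) × 410.4 = 205.2 mol
mass = 205.2 × 32.00 = 6566 g

6566 g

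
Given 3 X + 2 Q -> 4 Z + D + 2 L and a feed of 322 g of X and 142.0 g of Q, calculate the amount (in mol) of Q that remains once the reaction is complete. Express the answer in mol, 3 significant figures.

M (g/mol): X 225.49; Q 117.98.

0.252 mol

n(X) = 322.0 / 225.49 = 1.428 mol
n(Q) = 142.0 / 117.98 = 1.204 mol
n/ν → X: 0.4760, Q: 0.6020; X is limiting.
Q consumed = (2/3) × 1.428 = 0.9520 mol
Q remaining = 1.204 − 0.9520 = 0.2520 mol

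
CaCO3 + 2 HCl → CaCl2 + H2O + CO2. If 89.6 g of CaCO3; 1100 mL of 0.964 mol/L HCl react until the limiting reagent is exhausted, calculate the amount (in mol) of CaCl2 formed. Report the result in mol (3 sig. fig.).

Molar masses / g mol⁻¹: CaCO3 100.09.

n(CaCO3) = 89.60 / 100.09 = 0.8952 mol
n(HCl) = 0.964 × 1100/1000 = 1.060 mol
n/ν for CaCO3 = 0.8952/1 = 0.8952
n/ν for HCl = 1.060/2 = 0.5300
Smallest n/ν is HCl → limiting reagent.
n(CaCl2) = (1/2) × 1.060 = 0.5300 mol

0.530 mol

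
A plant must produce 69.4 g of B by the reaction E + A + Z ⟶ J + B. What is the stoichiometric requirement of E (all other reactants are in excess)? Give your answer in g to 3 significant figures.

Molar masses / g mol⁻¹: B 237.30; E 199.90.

58.5 g

n(B) = 69.4 / 237.30 = 0.2925 mol
n(E) = (1/1) × 0.2925 = 0.2925 mol
mass = 0.2925 × 199.90 = 58.47 g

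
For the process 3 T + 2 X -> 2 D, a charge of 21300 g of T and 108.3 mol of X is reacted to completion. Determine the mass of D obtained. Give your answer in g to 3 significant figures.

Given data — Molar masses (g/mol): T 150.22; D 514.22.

n(T) = 21300 / 150.22 = 141.8 mol
n(X) = 108.3 mol
n/ν for T = 141.8/3 = 47.27
n/ν for X = 108.3/2 = 54.15
Smallest n/ν is T → limiting reagent.
n(D) = (2/3) × 141.8 = 94.53 mol
mass = 94.53 × 514.22 = 48610 g

48600 g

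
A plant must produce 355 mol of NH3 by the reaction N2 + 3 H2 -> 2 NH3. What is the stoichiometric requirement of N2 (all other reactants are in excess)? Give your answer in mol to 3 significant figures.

n(NH3) = 355.0 mol
n(N2) = (1/2) × 355.0 = 177.5 mol

178 mol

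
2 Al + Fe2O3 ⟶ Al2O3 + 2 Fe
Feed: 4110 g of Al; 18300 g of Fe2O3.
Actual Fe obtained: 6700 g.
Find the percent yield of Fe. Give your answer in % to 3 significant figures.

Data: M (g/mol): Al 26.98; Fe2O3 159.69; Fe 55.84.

n(Al) = 4110 / 26.98 = 152.3 mol
n(Fe2O3) = 18300 / 159.69 = 114.6 mol
n/ν for Al = 152.3/2 = 76.15
n/ν for Fe2O3 = 114.6/1 = 114.6
Smallest n/ν is Al → limiting reagent.
theoretical n(Fe) = (2/2) × 152.3 = 152.3 mol → 8504 g
% yield = 6700 / 8504 × 100 = 78.79 %

78.8 %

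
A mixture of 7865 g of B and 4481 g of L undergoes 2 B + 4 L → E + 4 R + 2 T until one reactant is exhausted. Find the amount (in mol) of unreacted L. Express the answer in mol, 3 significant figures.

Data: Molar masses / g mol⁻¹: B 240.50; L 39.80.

47.2 mol

n(B) = 7865 / 240.50 = 32.70 mol
n(L) = 4481 / 39.80 = 112.6 mol
n/ν → B: 16.35, L: 28.15; B is limiting.
L consumed = (4/2) × 32.70 = 65.40 mol
L remaining = 112.6 − 65.40 = 47.20 mol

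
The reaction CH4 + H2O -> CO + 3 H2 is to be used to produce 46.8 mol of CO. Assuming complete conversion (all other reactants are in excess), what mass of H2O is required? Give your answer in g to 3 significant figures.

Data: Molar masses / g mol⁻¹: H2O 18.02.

n(CO) = 46.80 mol
n(H2O) = (1/1) × 46.80 = 46.80 mol
mass = 46.80 × 18.02 = 843.3 g

843 g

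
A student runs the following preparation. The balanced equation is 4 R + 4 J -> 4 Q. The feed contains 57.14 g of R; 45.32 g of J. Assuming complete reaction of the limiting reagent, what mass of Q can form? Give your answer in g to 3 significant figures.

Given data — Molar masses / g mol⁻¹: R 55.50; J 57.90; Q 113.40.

n(R) = 57.14 / 55.50 = 1.030 mol
n(J) = 45.32 / 57.90 = 0.7827 mol
n/ν for R = 1.030/4 = 0.2575
n/ν for J = 0.7827/4 = 0.1957
Smallest n/ν is J → limiting reagent.
n(Q) = (4/4) × 0.7827 = 0.7827 mol
mass = 0.7827 × 113.40 = 88.76 g

88.8 g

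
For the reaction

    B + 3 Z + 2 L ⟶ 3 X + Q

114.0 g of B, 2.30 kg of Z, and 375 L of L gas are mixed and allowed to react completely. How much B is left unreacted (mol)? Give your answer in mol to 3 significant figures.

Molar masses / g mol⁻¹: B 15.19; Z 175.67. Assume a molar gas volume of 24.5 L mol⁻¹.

3.14 mol

n(B) = 114.0 / 15.19 = 7.505 mol
n(Z) = 2.300×1000 / 175.67 = 13.09 mol
n(L) = 375.0 / 24.5 = 15.31 mol
n/ν → B: 7.505, Z: 4.363, L: 7.655; Z is limiting.
B consumed = (1/3) × 13.09 = 4.363 mol
B remaining = 7.505 − 4.363 = 3.142 mol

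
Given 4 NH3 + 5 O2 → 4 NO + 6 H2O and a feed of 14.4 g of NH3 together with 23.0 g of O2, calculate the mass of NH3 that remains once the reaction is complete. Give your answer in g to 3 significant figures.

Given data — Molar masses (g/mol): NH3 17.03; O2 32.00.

n(NH3) = 14.40 / 17.03 = 0.8456 mol
n(O2) = 23.00 / 32.00 = 0.7188 mol
n/ν for NH3 = 0.8456/4 = 0.2114
n/ν for O2 = 0.7188/5 = 0.1438
Smallest n/ν is O2 → limiting reagent.
NH3 consumed = (4/5) × 0.7188 = 0.5750 mol
NH3 remaining = 0.8456 − 0.5750 = 0.2706 mol
mass = 0.2706 × 17.03 = 4.608 g

4.61 g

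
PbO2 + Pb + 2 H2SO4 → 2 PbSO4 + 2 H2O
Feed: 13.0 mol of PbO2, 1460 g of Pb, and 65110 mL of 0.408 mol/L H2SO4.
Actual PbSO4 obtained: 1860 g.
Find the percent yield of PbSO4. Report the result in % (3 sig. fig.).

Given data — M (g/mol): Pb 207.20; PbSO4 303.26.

n(PbO2) = 13.00 mol
n(Pb) = 1460 / 207.20 = 7.046 mol
n(H2SO4) = 0.408 × 65110/1000 = 26.56 mol
n/ν → PbO2: 13.00, Pb: 7.046, H2SO4: 13.28; Pb is limiting.
theoretical n(PbSO4) = (2/1) × 7.046 = 14.09 mol → 4273 g
% yield = 1860 / 4273 × 100 = 43.53 %

43.5 %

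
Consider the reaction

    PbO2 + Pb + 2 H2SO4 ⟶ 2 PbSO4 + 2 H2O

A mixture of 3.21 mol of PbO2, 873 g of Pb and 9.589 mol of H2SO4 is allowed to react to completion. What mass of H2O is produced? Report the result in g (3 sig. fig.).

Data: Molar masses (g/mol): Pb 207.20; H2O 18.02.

n(PbO2) = 3.210 mol
n(Pb) = 873.0 / 207.20 = 4.213 mol
n(H2SO4) = 9.589 mol
n/ν for PbO2 = 3.210/1 = 3.210
n/ν for Pb = 4.213/1 = 4.213
n/ν for H2SO4 = 9.589/2 = 4.795
Smallest n/ν is PbO2 → limiting reagent.
n(H2O) = (2/1) × 3.210 = 6.420 mol
mass = 6.420 × 18.02 = 115.7 g

116 g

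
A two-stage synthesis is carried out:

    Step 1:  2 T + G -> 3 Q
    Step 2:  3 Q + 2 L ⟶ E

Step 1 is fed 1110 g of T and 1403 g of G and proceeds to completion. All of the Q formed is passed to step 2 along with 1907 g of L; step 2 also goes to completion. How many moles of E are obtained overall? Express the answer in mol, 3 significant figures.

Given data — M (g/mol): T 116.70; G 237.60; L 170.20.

4.76 mol

Step 1:
n(T) = 1110 / 116.70 = 9.512 mol
n(G) = 1403 / 237.60 = 5.905 mol
n/ν for T = 9.512/2 = 4.756
n/ν for G = 5.905/1 = 5.905
Smallest n/ν is T → limiting reagent.
n(Q) produced = (3/2) × 9.512 = 14.27 mol
Step 2:
n(Q) available = 14.27 mol
n(L) = 1907 / 170.20 = 11.20 mol
n/ν for Q = 14.27/3 = 4.757
n/ν for L = 11.20/2 = 5.600
Smallest n/ν is Q → limiting reagent.
n(E) = (1/3) × 14.27 = 4.757 mol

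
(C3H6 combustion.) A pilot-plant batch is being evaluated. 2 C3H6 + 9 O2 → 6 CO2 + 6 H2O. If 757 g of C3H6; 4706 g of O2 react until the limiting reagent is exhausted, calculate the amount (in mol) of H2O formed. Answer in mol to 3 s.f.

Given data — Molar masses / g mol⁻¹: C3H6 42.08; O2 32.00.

54.0 mol

n(C3H6) = 757.0 / 42.08 = 17.99 mol
n(O2) = 4706 / 32.00 = 147.1 mol
n/ν → C3H6: 8.995, O2: 16.34; C3H6 is limiting.
n(H2O) = (6/2) × 17.99 = 53.97 mol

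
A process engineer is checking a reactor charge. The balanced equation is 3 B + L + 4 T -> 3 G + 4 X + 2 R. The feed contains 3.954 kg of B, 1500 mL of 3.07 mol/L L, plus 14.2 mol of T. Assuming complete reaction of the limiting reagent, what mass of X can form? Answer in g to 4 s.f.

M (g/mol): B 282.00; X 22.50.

n(B) = 3.954×1000 / 282.00 = 14.02 mol
n(L) = 3.07 × 1500/1000 = 4.605 mol
n(T) = 14.20 mol
n/ν → B: 4.673, L: 4.605, T: 3.550; T is limiting.
n(X) = (4/4) × 14.20 = 14.20 mol
mass = 14.20 × 22.50 = 319.5 g

319.5 g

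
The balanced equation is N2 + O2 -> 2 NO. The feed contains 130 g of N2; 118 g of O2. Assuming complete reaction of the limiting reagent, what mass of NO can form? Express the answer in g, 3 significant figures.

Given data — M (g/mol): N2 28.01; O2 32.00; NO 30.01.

221 g

n(N2) = 130.0 / 28.01 = 4.641 mol
n(O2) = 118.0 / 32.00 = 3.688 mol
n/ν for N2 = 4.641/1 = 4.641
n/ν for O2 = 3.688/1 = 3.688
Smallest n/ν is O2 → limiting reagent.
n(NO) = (2/1) × 3.688 = 7.376 mol
mass = 7.376 × 30.01 = 221.4 g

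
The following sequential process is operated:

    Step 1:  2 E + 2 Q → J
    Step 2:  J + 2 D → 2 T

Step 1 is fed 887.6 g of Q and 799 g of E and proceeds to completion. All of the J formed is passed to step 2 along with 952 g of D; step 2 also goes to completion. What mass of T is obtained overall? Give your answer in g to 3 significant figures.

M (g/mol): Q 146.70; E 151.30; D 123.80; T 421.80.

2230 g

Step 1:
n(Q) = 887.6 / 146.70 = 6.050 mol
n(E) = 799.0 / 151.30 = 5.281 mol
n/ν for Q = 6.050/2 = 3.025
n/ν for E = 5.281/2 = 2.641
Smallest n/ν is E → limiting reagent.
n(J) produced = (1/2) × 5.281 = 2.641 mol
Step 2:
n(J) available = 2.641 mol
n(D) = 952.0 / 123.80 = 7.690 mol
n/ν for J = 2.641/1 = 2.641
n/ν for D = 7.690/2 = 3.845
Smallest n/ν is J → limiting reagent.
n(T) = (2/1) × 2.641 = 5.282 mol
mass = 5.282 × 421.80 = 2228 g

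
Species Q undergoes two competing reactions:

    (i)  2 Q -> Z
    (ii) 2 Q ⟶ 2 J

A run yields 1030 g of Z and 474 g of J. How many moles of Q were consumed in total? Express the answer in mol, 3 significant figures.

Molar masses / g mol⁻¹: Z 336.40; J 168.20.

8.94 mol

n(Z) = 1030 / 336.40 = 3.062 mol
n(J) = 474 / 168.20 = 2.818 mol
n(Q) via (i) = (2/1)×3.062 = 6.124 mol
n(Q) via (ii) = (2/2)×2.818 = 2.818 mol
total n(Q) = 6.124 + 2.818 = 8.942 mol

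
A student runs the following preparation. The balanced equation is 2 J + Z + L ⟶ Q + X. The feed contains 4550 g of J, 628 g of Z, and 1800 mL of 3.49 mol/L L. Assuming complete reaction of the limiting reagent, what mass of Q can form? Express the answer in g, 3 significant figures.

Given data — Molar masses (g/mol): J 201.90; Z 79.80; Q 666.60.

n(J) = 4550 / 201.90 = 22.54 mol
n(Z) = 628.0 / 79.80 = 7.870 mol
n(L) = 3.49 × 1800/1000 = 6.282 mol
n/ν for J = 22.54/2 = 11.27
n/ν for Z = 7.870/1 = 7.870
n/ν for L = 6.282/1 = 6.282
Smallest n/ν is L → limiting reagent.
n(Q) = (1/1) × 6.282 = 6.282 mol
mass = 6.282 × 666.60 = 4188 g

4190 g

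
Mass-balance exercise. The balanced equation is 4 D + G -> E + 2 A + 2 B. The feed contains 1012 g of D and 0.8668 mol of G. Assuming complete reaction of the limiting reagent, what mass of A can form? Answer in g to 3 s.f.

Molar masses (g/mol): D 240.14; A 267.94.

465 g

n(D) = 1012 / 240.14 = 4.214 mol
n(G) = 0.8668 mol
n/ν for D = 4.214/4 = 1.054
n/ν for G = 0.8668/1 = 0.8668
Smallest n/ν is G → limiting reagent.
n(A) = (2/1) × 0.8668 = 1.734 mol
mass = 1.734 × 267.94 = 464.6 g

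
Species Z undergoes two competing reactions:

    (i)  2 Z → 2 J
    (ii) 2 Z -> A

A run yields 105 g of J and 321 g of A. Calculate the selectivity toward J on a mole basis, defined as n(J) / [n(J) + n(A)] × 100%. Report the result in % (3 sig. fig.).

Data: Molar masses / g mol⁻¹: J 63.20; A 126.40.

39.5 %

n(J) = 105 / 63.20 = 1.661 mol
n(A) = 321 / 126.40 = 2.540 mol
selectivity = 1.661/(1.661+2.540) × 100 = 39.54 %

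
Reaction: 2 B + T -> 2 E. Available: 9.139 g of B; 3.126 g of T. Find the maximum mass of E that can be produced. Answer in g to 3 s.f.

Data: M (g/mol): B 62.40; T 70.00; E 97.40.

8.70 g

n(B) = 9.139 / 62.40 = 0.1465 mol
n(T) = 3.126 / 70.00 = 0.04466 mol
n/ν for B = 0.1465/2 = 0.07325
n/ν for T = 0.04466/1 = 0.04466
Smallest n/ν is T → limiting reagent.
n(E) = (2/1) × 0.04466 = 0.08932 mol
mass = 0.08932 × 97.40 = 8.700 g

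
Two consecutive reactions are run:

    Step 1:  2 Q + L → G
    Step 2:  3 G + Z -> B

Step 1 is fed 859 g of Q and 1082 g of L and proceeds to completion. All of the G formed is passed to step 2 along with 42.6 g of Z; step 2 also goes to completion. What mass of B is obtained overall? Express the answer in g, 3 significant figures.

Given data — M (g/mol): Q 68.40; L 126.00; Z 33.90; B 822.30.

Step 1:
n(Q) = 859.0 / 68.40 = 12.56 mol
n(L) = 1082 / 126.00 = 8.587 mol
n/ν → Q: 6.280, L: 8.587; Q is limiting.
n(G) produced = (1/2) × 12.56 = 6.280 mol
Step 2:
n(G) available = 6.280 mol
n(Z) = 42.60 / 33.90 = 1.257 mol
n/ν → G: 2.093, Z: 1.257; Z is limiting.
n(B) = (1/1) × 1.257 = 1.257 mol
mass = 1.257 × 822.30 = 1034 g

1030 g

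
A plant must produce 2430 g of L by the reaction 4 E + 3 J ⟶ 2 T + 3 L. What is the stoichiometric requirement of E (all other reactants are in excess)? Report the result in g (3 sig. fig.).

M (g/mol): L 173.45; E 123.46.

2310 g

n(L) = 2430 / 173.45 = 14.01 mol
n(E) = (4/3) × 14.01 = 18.68 mol
mass = 18.68 × 123.46 = 2306 g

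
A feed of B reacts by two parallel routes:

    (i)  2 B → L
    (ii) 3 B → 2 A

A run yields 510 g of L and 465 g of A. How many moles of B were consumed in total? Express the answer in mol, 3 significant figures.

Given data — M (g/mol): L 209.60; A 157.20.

n(L) = 510 / 209.60 = 2.433 mol
n(A) = 465 / 157.20 = 2.958 mol
n(B) via (i) = (2/1)×2.433 = 4.866 mol
n(B) via (ii) = (3/2)×2.958 = 4.437 mol
total n(B) = 4.866 + 4.437 = 9.303 mol

9.30 mol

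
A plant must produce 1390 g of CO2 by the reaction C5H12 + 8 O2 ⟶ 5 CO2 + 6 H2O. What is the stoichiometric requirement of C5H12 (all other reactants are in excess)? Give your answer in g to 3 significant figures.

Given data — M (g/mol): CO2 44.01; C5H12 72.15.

n(CO2) = 1390 / 44.01 = 31.58 mol
n(C5H12) = (1/5) × 31.58 = 6.316 mol
mass = 6.316 × 72.15 = 455.7 g

456 g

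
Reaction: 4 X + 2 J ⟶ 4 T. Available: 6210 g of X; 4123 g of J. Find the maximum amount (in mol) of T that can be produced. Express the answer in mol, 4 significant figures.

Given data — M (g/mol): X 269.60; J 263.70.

23.03 mol

n(X) = 6210 / 269.60 = 23.03 mol
n(J) = 4123 / 263.70 = 15.64 mol
n/ν for X = 23.03/4 = 5.758
n/ν for J = 15.64/2 = 7.820
Smallest n/ν is X → limiting reagent.
n(T) = (4/4) × 23.03 = 23.03 mol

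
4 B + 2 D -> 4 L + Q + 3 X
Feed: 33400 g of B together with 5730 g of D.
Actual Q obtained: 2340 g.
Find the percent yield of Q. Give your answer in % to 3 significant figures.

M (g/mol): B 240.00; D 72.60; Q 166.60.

40.4 %

n(B) = 33400 / 240.00 = 139.2 mol
n(D) = 5730 / 72.60 = 78.93 mol
n/ν for B = 139.2/4 = 34.80
n/ν for D = 78.93/2 = 39.47
Smallest n/ν is B → limiting reagent.
theoretical n(Q) = (1/4) × 139.2 = 34.80 mol → 5798 g
% yield = 2340 / 5798 × 100 = 40.36 %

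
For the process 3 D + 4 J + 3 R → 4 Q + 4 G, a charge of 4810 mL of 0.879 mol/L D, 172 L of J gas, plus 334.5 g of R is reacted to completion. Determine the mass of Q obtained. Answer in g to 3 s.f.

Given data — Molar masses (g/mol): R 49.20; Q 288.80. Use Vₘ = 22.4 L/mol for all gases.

1630 g

n(D) = 0.879 × 4810/1000 = 4.228 mol
n(J) = 172.0 / 22.4 = 7.679 mol
n(R) = 334.5 / 49.20 = 6.799 mol
n/ν for D = 4.228/3 = 1.409
n/ν for J = 7.679/4 = 1.920
n/ν for R = 6.799/3 = 2.266
Smallest n/ν is D → limiting reagent.
n(Q) = (4/3) × 4.228 = 5.637 mol
mass = 5.637 × 288.80 = 1628 g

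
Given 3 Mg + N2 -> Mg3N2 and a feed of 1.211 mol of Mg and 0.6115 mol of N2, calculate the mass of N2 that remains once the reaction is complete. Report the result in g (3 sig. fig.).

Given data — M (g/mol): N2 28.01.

n(Mg) = 1.211 mol
n(N2) = 0.6115 mol
n/ν for Mg = 1.211/3 = 0.4037
n/ν for N2 = 0.6115/1 = 0.6115
Smallest n/ν is Mg → limiting reagent.
N2 consumed = (1/3) × 1.211 = 0.4037 mol
N2 remaining = 0.6115 − 0.4037 = 0.2078 mol
mass = 0.2078 × 28.01 = 5.820 g

5.82 g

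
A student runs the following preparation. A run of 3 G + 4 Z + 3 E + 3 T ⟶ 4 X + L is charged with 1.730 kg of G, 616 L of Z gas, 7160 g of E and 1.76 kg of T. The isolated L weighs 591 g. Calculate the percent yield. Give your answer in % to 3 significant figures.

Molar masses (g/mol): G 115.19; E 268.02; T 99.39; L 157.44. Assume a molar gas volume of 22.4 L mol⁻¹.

75.0 %

n(G) = 1.730×1000 / 115.19 = 15.02 mol
n(Z) = 616.0 / 22.4 = 27.50 mol
n(E) = 7160 / 268.02 = 26.71 mol
n(T) = 1.760×1000 / 99.39 = 17.71 mol
n/ν for G = 15.02/3 = 5.007
n/ν for Z = 27.50/4 = 6.875
n/ν for E = 26.71/3 = 8.903
n/ν for T = 17.71/3 = 5.903
Smallest n/ν is G → limiting reagent.
theoretical n(L) = (1/3) × 15.02 = 5.007 mol → 788.3 g
% yield = 591 / 788.3 × 100 = 74.97 %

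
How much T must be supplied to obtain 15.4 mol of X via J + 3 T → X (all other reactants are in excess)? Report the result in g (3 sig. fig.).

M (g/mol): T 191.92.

8870 g

n(X) = 15.40 mol
n(T) = (3/1) × 15.40 = 46.20 mol
mass = 46.20 × 191.92 = 8867 g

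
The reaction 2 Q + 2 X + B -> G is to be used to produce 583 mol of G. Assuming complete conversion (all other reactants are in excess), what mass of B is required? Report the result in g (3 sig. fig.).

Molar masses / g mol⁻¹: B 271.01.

n(G) = 583.0 mol
n(B) = (1/1) × 583.0 = 583.0 mol
mass = 583.0 × 271.01 = 158000 g

158000 g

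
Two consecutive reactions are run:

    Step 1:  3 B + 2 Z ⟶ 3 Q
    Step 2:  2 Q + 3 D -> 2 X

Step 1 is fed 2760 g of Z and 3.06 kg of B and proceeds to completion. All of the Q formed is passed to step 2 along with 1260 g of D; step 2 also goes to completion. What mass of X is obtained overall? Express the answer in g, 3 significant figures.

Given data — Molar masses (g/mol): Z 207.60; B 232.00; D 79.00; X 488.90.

5200 g

Step 1:
n(Z) = 2760 / 207.60 = 13.29 mol
n(B) = 3.060×1000 / 232.00 = 13.19 mol
n/ν → Z: 6.645, B: 4.397; B is limiting.
n(Q) produced = (3/3) × 13.19 = 13.19 mol
Step 2:
n(Q) available = 13.19 mol
n(D) = 1260 / 79.00 = 15.95 mol
n/ν → Q: 6.595, D: 5.317; D is limiting.
n(X) = (2/3) × 15.95 = 10.63 mol
mass = 10.63 × 488.90 = 5197 g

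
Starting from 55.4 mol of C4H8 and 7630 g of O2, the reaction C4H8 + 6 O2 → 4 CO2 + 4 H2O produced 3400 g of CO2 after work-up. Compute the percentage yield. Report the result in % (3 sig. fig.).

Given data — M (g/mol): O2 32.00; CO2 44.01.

n(C4H8) = 55.40 mol
n(O2) = 7630 / 32.00 = 238.4 mol
n/ν → C4H8: 55.40, O2: 39.73; O2 is limiting.
theoretical n(CO2) = (4/6) × 238.4 = 158.9 mol → 6993 g
% yield = 3400 / 6993 × 100 = 48.62 %

48.6 %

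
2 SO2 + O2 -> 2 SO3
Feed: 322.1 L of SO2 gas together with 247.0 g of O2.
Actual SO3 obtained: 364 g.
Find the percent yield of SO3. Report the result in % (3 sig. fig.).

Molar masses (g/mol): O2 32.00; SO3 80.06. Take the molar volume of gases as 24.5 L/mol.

34.6 %

n(SO2) = 322.1 / 24.5 = 13.15 mol
n(O2) = 247.0 / 32.00 = 7.719 mol
n/ν for SO2 = 13.15/2 = 6.575
n/ν for O2 = 7.719/1 = 7.719
Smallest n/ν is SO2 → limiting reagent.
theoretical n(SO3) = (2/2) × 13.15 = 13.15 mol → 1053 g
% yield = 364 / 1053 × 100 = 34.57 %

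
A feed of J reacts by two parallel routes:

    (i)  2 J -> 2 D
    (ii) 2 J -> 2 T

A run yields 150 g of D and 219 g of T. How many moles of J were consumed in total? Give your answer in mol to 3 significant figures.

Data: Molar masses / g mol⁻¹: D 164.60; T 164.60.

2.24 mol

n(D) = 150 / 164.60 = 0.9113 mol
n(T) = 219 / 164.60 = 1.330 mol
n(J) via (i) = (2/2)×0.9113 = 0.9113 mol
n(J) via (ii) = (2/2)×1.330 = 1.330 mol
total n(J) = 0.9113 + 1.330 = 2.241 mol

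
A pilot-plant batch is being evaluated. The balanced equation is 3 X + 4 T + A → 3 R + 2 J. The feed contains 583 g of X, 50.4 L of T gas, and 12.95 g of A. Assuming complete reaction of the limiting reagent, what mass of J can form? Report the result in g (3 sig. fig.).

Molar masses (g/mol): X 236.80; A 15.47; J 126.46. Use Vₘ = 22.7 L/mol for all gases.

140 g

n(X) = 583.0 / 236.80 = 2.462 mol
n(T) = 50.40 / 22.7 = 2.220 mol
n(A) = 12.95 / 15.47 = 0.8371 mol
n/ν for X = 2.462/3 = 0.8207
n/ν for T = 2.220/4 = 0.5550
n/ν for A = 0.8371/1 = 0.8371
Smallest n/ν is T → limiting reagent.
n(J) = (2/4) × 2.220 = 1.110 mol
mass = 1.110 × 126.46 = 140.4 g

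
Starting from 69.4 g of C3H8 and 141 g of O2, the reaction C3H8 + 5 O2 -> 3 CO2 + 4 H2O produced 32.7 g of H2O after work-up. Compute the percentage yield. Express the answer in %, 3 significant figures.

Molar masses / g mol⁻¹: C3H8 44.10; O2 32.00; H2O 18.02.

51.5 %

n(C3H8) = 69.40 / 44.10 = 1.574 mol
n(O2) = 141.0 / 32.00 = 4.406 mol
n/ν → C3H8: 1.574, O2: 0.8812; O2 is limiting.
theoretical n(H2O) = (4/5) × 4.406 = 3.525 mol → 63.52 g
% yield = 32.7 / 63.52 × 100 = 51.48 %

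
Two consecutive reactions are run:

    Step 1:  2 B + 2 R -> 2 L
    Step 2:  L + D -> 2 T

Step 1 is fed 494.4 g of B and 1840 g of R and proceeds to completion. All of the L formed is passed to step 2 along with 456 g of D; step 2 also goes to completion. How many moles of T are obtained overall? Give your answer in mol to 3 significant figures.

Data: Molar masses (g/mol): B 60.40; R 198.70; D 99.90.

9.13 mol

Step 1:
n(B) = 494.4 / 60.40 = 8.185 mol
n(R) = 1840 / 198.70 = 9.260 mol
n/ν for B = 8.185/2 = 4.093
n/ν for R = 9.260/2 = 4.630
Smallest n/ν is B → limiting reagent.
n(L) produced = (2/2) × 8.185 = 8.185 mol
Step 2:
n(L) available = 8.185 mol
n(D) = 456.0 / 99.90 = 4.565 mol
n/ν for L = 8.185/1 = 8.185
n/ν for D = 4.565/1 = 4.565
Smallest n/ν is D → limiting reagent.
n(T) = (2/1) × 4.565 = 9.130 mol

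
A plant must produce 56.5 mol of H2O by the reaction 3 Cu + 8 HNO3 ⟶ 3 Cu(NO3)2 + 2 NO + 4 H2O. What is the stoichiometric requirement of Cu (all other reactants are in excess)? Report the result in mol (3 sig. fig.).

n(H2O) = 56.50 mol
n(Cu) = (3/4) × 56.50 = 42.38 mol

42.4 mol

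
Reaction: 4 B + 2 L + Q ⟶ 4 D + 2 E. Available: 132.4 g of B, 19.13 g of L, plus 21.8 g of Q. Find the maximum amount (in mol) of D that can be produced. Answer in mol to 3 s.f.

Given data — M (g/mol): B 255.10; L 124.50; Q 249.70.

n(B) = 132.4 / 255.10 = 0.5190 mol
n(L) = 19.13 / 124.50 = 0.1537 mol
n(Q) = 21.80 / 249.70 = 0.08730 mol
n/ν → B: 0.1298, L: 0.07685, Q: 0.08730; L is limiting.
n(D) = (4/2) × 0.1537 = 0.3074 mol

0.307 mol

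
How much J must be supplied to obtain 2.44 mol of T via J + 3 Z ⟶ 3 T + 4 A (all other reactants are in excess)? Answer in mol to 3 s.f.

n(T) = 2.440 mol
n(J) = (1/3) × 2.440 = 0.8133 mol

0.813 mol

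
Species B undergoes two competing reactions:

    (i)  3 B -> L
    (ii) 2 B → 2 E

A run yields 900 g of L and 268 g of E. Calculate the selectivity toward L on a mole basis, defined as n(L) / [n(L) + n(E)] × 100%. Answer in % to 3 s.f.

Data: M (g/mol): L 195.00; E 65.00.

52.8 %

n(L) = 900 / 195.00 = 4.615 mol
n(E) = 268 / 65.00 = 4.123 mol
selectivity = 4.615/(4.615+4.123) × 100 = 52.82 %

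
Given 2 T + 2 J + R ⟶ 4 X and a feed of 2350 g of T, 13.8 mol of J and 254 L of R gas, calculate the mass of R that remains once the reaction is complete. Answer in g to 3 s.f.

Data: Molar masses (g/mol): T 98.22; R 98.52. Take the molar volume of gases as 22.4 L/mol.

n(T) = 2350 / 98.22 = 23.93 mol
n(J) = 13.80 mol
n(R) = 254.0 / 22.4 = 11.34 mol
n/ν → T: 11.97, J: 6.900, R: 11.34; J is limiting.
R consumed = (1/2) × 13.80 = 6.900 mol
R remaining = 11.34 − 6.900 = 4.440 mol
mass = 4.440 × 98.52 = 437.4 g

437 g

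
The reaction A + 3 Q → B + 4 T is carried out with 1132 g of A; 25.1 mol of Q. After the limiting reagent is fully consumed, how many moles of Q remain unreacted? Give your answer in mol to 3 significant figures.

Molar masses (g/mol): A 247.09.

n(A) = 1132 / 247.09 = 4.581 mol
n(Q) = 25.10 mol
n/ν for A = 4.581/1 = 4.581
n/ν for Q = 25.10/3 = 8.367
Smallest n/ν is A → limiting reagent.
Q consumed = (3/1) × 4.581 = 13.74 mol
Q remaining = 25.10 − 13.74 = 11.36 mol

11.4 mol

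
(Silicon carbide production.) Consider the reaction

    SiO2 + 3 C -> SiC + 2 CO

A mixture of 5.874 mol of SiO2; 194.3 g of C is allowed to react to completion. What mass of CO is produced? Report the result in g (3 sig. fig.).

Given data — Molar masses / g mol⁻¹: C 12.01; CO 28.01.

n(SiO2) = 5.874 mol
n(C) = 194.3 / 12.01 = 16.18 mol
n/ν for SiO2 = 5.874/1 = 5.874
n/ν for C = 16.18/3 = 5.393
Smallest n/ν is C → limiting reagent.
n(CO) = (2/3) × 16.18 = 10.79 mol
mass = 10.79 × 28.01 = 302.2 g

302 g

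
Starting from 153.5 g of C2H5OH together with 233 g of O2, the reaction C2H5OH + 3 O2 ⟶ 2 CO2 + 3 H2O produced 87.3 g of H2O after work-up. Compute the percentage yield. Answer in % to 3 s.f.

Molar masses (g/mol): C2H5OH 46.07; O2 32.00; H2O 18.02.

n(C2H5OH) = 153.5 / 46.07 = 3.332 mol
n(O2) = 233.0 / 32.00 = 7.281 mol
n/ν for C2H5OH = 3.332/1 = 3.332
n/ν for O2 = 7.281/3 = 2.427
Smallest n/ν is O2 → limiting reagent.
theoretical n(H2O) = (3/3) × 7.281 = 7.281 mol → 131.2 g
% yield = 87.3 / 131.2 × 100 = 66.54 %

66.5 %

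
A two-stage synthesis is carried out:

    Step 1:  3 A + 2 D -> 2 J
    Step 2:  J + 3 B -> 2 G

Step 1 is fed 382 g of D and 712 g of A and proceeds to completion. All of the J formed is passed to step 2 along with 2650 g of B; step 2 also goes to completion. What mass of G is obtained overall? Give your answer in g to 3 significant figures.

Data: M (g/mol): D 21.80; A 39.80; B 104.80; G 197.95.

Step 1:
n(D) = 382.0 / 21.80 = 17.52 mol
n(A) = 712.0 / 39.80 = 17.89 mol
n/ν for D = 17.52/2 = 8.760
n/ν for A = 17.89/3 = 5.963
Smallest n/ν is A → limiting reagent.
n(J) produced = (2/3) × 17.89 = 11.93 mol
Step 2:
n(J) available = 11.93 mol
n(B) = 2650 / 104.80 = 25.29 mol
n/ν for J = 11.93/1 = 11.93
n/ν for B = 25.29/3 = 8.430
Smallest n/ν is B → limiting reagent.
n(G) = (2/3) × 25.29 = 16.86 mol
mass = 16.86 × 197.95 = 3337 g

3340 g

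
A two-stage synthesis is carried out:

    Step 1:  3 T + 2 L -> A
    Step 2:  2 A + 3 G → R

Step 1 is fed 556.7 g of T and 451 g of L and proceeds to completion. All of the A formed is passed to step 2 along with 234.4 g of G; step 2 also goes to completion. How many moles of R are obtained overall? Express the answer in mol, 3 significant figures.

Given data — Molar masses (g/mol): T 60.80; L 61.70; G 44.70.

Step 1:
n(T) = 556.7 / 60.80 = 9.156 mol
n(L) = 451.0 / 61.70 = 7.310 mol
n/ν → T: 3.052, L: 3.655; T is limiting.
n(A) produced = (1/3) × 9.156 = 3.052 mol
Step 2:
n(A) available = 3.052 mol
n(G) = 234.4 / 44.70 = 5.244 mol
n/ν → A: 1.526, G: 1.748; A is limiting.
n(R) = (1/2) × 3.052 = 1.526 mol

1.53 mol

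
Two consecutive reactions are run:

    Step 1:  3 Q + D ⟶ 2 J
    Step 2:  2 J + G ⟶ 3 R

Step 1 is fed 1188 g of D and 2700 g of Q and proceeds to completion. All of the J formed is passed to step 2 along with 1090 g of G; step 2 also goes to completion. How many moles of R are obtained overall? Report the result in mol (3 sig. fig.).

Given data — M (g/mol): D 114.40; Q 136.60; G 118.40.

Step 1:
n(D) = 1188 / 114.40 = 10.38 mol
n(Q) = 2700 / 136.60 = 19.77 mol
n/ν → D: 10.38, Q: 6.590; Q is limiting.
n(J) produced = (2/3) × 19.77 = 13.18 mol
Step 2:
n(J) available = 13.18 mol
n(G) = 1090 / 118.40 = 9.206 mol
n/ν → J: 6.590, G: 9.206; J is limiting.
n(R) = (3/2) × 13.18 = 19.77 mol

19.8 mol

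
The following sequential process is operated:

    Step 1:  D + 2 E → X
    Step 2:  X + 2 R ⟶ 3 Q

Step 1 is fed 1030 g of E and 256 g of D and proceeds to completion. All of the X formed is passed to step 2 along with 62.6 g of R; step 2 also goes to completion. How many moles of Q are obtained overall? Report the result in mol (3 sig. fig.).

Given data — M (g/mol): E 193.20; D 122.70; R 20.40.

4.60 mol

Step 1:
n(E) = 1030 / 193.20 = 5.331 mol
n(D) = 256.0 / 122.70 = 2.086 mol
n/ν → E: 2.666, D: 2.086; D is limiting.
n(X) produced = (1/1) × 2.086 = 2.086 mol
Step 2:
n(X) available = 2.086 mol
n(R) = 62.60 / 20.40 = 3.069 mol
n/ν → X: 2.086, R: 1.535; R is limiting.
n(Q) = (3/2) × 3.069 = 4.604 mol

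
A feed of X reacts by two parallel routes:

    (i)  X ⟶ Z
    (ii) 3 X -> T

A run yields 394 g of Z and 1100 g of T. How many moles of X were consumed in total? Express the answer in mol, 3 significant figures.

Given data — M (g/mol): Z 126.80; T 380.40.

n(Z) = 394 / 126.80 = 3.107 mol
n(T) = 1100 / 380.40 = 2.892 mol
n(X) via (i) = (1/1)×3.107 = 3.107 mol
n(X) via (ii) = (3/1)×2.892 = 8.676 mol
total n(X) = 3.107 + 8.676 = 11.78 mol

11.8 mol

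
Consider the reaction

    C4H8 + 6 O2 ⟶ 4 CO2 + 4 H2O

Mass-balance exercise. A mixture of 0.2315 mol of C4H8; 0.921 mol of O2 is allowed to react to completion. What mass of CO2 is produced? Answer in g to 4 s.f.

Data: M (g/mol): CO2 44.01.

27.02 g

n(C4H8) = 0.2315 mol
n(O2) = 0.9210 mol
n/ν for C4H8 = 0.2315/1 = 0.2315
n/ν for O2 = 0.9210/6 = 0.1535
Smallest n/ν is O2 → limiting reagent.
n(CO2) = (4/6) × 0.9210 = 0.6140 mol
mass = 0.6140 × 44.01 = 27.02 g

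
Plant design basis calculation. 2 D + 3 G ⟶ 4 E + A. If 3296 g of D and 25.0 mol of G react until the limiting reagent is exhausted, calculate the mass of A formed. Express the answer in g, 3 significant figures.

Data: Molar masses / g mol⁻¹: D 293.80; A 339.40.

n(D) = 3296 / 293.80 = 11.22 mol
n(G) = 25.00 mol
n/ν for D = 11.22/2 = 5.610
n/ν for G = 25.00/3 = 8.333
Smallest n/ν is D → limiting reagent.
n(A) = (1/2) × 11.22 = 5.610 mol
mass = 5.610 × 339.40 = 1904 g

1900 g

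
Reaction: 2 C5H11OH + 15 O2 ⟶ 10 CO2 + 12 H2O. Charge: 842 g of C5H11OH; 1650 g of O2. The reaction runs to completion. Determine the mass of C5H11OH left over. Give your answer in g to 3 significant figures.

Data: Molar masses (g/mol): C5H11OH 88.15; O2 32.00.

n(C5H11OH) = 842.0 / 88.15 = 9.552 mol
n(O2) = 1650 / 32.00 = 51.56 mol
n/ν for C5H11OH = 9.552/2 = 4.776
n/ν for O2 = 51.56/15 = 3.437
Smallest n/ν is O2 → limiting reagent.
C5H11OH consumed = (2/15) × 51.56 = 6.875 mol
C5H11OH remaining = 9.552 − 6.875 = 2.677 mol
mass = 2.677 × 88.15 = 236.0 g

236 g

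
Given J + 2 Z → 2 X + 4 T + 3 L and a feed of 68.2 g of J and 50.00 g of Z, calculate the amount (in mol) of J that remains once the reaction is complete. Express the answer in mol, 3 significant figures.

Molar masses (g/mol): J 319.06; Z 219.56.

n(J) = 68.20 / 319.06 = 0.2138 mol
n(Z) = 50.00 / 219.56 = 0.2277 mol
n/ν for J = 0.2138/1 = 0.2138
n/ν for Z = 0.2277/2 = 0.1139
Smallest n/ν is Z → limiting reagent.
J consumed = (1/2) × 0.2277 = 0.1139 mol
J remaining = 0.2138 − 0.1139 = 0.09990 mol

0.0999 mol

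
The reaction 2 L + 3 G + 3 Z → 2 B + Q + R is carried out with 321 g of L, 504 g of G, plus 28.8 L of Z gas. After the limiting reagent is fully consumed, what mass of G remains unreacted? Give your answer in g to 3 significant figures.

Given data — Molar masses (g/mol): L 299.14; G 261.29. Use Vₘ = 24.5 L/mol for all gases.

n(L) = 321.0 / 299.14 = 1.073 mol
n(G) = 504.0 / 261.29 = 1.929 mol
n(Z) = 28.80 / 24.5 = 1.176 mol
n/ν for L = 1.073/2 = 0.5365
n/ν for G = 1.929/3 = 0.6430
n/ν for Z = 1.176/3 = 0.3920
Smallest n/ν is Z → limiting reagent.
G consumed = (3/3) × 1.176 = 1.176 mol
G remaining = 1.929 − 1.176 = 0.7530 mol
mass = 0.7530 × 261.29 = 196.8 g

197 g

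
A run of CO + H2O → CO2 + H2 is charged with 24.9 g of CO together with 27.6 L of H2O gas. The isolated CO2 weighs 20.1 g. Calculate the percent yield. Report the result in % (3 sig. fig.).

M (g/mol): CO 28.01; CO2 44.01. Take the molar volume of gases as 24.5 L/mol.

51.4 %

n(CO) = 24.90 / 28.01 = 0.8890 mol
n(H2O) = 27.60 / 24.5 = 1.127 mol
n/ν for CO = 0.8890/1 = 0.8890
n/ν for H2O = 1.127/1 = 1.127
Smallest n/ν is CO → limiting reagent.
theoretical n(CO2) = (1/1) × 0.8890 = 0.8890 mol → 39.12 g
% yield = 20.1 / 39.12 × 100 = 51.38 %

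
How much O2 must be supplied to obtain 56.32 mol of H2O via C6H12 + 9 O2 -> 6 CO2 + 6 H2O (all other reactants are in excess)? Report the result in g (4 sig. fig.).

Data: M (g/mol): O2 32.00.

n(H2O) = 56.32 mol
n(O2) = (9/6) × 56.32 = 84.48 mol
mass = 84.48 × 32.00 = 2703 g

2703 g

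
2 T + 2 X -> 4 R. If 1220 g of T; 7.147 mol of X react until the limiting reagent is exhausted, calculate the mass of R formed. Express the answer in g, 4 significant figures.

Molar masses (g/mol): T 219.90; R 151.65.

1683 g

n(T) = 1220 / 219.90 = 5.548 mol
n(X) = 7.147 mol
n/ν → T: 2.774, X: 3.574; T is limiting.
n(R) = (4/2) × 5.548 = 11.10 mol
mass = 11.10 × 151.65 = 1683 g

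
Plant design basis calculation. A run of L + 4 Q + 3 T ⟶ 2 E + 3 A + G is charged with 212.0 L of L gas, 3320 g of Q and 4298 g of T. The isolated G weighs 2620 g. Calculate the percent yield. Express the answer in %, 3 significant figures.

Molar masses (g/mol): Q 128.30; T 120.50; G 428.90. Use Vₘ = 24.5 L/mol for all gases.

94.4 %

n(L) = 212.0 / 24.5 = 8.653 mol
n(Q) = 3320 / 128.30 = 25.88 mol
n(T) = 4298 / 120.50 = 35.67 mol
n/ν for L = 8.653/1 = 8.653
n/ν for Q = 25.88/4 = 6.470
n/ν for T = 35.67/3 = 11.89
Smallest n/ν is Q → limiting reagent.
theoretical n(G) = (1/4) × 25.88 = 6.470 mol → 2775 g
% yield = 2620 / 2775 × 100 = 94.41 %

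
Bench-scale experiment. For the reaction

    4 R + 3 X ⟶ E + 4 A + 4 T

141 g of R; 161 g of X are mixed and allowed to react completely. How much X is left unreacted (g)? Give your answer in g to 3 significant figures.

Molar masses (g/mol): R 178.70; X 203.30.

40.7 g

n(R) = 141.0 / 178.70 = 0.7890 mol
n(X) = 161.0 / 203.30 = 0.7919 mol
n/ν → R: 0.1973, X: 0.2640; R is limiting.
X consumed = (3/4) × 0.7890 = 0.5918 mol
X remaining = 0.7919 − 0.5918 = 0.2001 mol
mass = 0.2001 × 203.30 = 40.68 g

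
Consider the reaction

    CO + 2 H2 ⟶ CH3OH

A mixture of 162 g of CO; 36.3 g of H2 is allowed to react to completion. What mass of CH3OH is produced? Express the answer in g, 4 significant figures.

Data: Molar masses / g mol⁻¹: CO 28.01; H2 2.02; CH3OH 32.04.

n(CO) = 162.0 / 28.01 = 5.784 mol
n(H2) = 36.30 / 2.02 = 17.97 mol
n/ν for CO = 5.784/1 = 5.784
n/ν for H2 = 17.97/2 = 8.985
Smallest n/ν is CO → limiting reagent.
n(CH3OH) = (1/1) × 5.784 = 5.784 mol
mass = 5.784 × 32.04 = 185.3 g

185.3 g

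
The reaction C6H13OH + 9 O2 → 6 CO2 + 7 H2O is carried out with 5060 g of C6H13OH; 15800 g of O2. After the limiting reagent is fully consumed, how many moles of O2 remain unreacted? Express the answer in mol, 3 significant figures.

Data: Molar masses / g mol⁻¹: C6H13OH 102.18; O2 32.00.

48.1 mol

n(C6H13OH) = 5060 / 102.18 = 49.52 mol
n(O2) = 15800 / 32.00 = 493.8 mol
n/ν for C6H13OH = 49.52/1 = 49.52
n/ν for O2 = 493.8/9 = 54.87
Smallest n/ν is C6H13OH → limiting reagent.
O2 consumed = (9/1) × 49.52 = 445.7 mol
O2 remaining = 493.8 − 445.7 = 48.10 mol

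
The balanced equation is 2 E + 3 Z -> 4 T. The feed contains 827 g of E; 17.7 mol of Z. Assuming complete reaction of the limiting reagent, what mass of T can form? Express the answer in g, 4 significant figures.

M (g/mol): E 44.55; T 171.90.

4057 g

n(E) = 827.0 / 44.55 = 18.56 mol
n(Z) = 17.70 mol
n/ν → E: 9.280, Z: 5.900; Z is limiting.
n(T) = (4/3) × 17.70 = 23.60 mol
mass = 23.60 × 171.90 = 4057 g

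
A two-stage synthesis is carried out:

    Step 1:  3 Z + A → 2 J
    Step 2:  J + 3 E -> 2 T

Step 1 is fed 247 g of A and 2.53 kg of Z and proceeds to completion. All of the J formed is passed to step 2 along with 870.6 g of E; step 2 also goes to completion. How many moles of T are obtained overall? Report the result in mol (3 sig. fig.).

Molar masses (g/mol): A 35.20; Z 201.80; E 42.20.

13.8 mol

Step 1:
n(A) = 247.0 / 35.20 = 7.017 mol
n(Z) = 2.530×1000 / 201.80 = 12.54 mol
n/ν for A = 7.017/1 = 7.017
n/ν for Z = 12.54/3 = 4.180
Smallest n/ν is Z → limiting reagent.
n(J) produced = (2/3) × 12.54 = 8.360 mol
Step 2:
n(J) available = 8.360 mol
n(E) = 870.6 / 42.20 = 20.63 mol
n/ν for J = 8.360/1 = 8.360
n/ν for E = 20.63/3 = 6.877
Smallest n/ν is E → limiting reagent.
n(T) = (2/3) × 20.63 = 13.75 mol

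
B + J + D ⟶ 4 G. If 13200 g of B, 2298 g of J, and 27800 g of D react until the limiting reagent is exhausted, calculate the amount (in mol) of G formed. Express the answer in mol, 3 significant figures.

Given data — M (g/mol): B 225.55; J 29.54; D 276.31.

234 mol

n(B) = 13200 / 225.55 = 58.52 mol
n(J) = 2298 / 29.54 = 77.79 mol
n(D) = 27800 / 276.31 = 100.6 mol
n/ν for B = 58.52/1 = 58.52
n/ν for J = 77.79/1 = 77.79
n/ν for D = 100.6/1 = 100.6
Smallest n/ν is B → limiting reagent.
n(G) = (4/1) × 58.52 = 234.1 mol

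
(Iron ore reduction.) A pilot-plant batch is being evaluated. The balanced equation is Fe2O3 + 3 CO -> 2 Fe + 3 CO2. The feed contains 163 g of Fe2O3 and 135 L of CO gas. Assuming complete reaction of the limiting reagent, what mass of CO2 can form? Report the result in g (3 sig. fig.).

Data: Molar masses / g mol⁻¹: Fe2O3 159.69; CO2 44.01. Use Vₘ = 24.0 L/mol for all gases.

135 g

n(Fe2O3) = 163.0 / 159.69 = 1.021 mol
n(CO) = 135.0 / 24.0 = 5.625 mol
n/ν for Fe2O3 = 1.021/1 = 1.021
n/ν for CO = 5.625/3 = 1.875
Smallest n/ν is Fe2O3 → limiting reagent.
n(CO2) = (3/1) × 1.021 = 3.063 mol
mass = 3.063 × 44.01 = 134.8 g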